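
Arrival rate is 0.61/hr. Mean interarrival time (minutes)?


Mean interarrival time = 1/λ = 1/0.61 hour = 1.63934 hour
In minutes: 1.63934 × 60 = 98.3607 min

Final: 98.3607 min


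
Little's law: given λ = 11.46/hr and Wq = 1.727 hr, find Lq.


Lq = λWq = 11.46·1.727 = 19.7914

Final: 19.7914


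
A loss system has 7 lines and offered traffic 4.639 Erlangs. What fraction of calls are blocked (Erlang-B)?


B(c,a) = (a^c/c!) / Σ_{k=0}^{c} a^k/k!
a^7/7! = 9.173606
Σ terms (k=0..7): 1.00000 + 4.63900 + 10.76016 + 16.63879 + 19.29684 + 17.90361 + 13.84247 + 9.17361 = 93.254488
B = 9.173606/93.254488 = 0.098372

Final: 0.098372


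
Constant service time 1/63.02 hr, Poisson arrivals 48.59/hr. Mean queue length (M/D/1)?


ρ = 48.59/63.02 = 0.7710
M/D/1: Lq = ρ²/(2(1−ρ)) = 0.5945/(2·0.2290) = 1.29813

Final: 1.29813


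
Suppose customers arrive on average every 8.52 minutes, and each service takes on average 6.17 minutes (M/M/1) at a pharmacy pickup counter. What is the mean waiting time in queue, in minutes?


λ = 60/8.52 = 7.0423 /hr
μ = 60/6.17 = 9.7245 /hr
ρ = λ/μ = 7.0423/9.7245 = 0.7242
Wq = ρ/(μ−λ) = 0.7242/(9.7245−7.0423) = 0.26999 hr
In minutes: 0.26999·60 = 16.200 min

Final: 16.200 min


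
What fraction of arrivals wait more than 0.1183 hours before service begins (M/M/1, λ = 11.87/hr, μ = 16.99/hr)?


ρ = 11.87/16.99 = 0.6986
P(Wq > t) = ρ·e^{−(μ−λ)t} = 0.6986·e^{−0.6057}
= 0.6986·0.545694 = 0.381247

Final: 0.381247


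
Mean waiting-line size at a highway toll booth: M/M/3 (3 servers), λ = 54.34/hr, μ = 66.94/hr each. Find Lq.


a = λ/μ = 0.8118; ρ = a/3 = 0.2706
P₀ = 0.441796
Lq = P₀·a^c·ρ / (c!·(1−ρ)²) = 0.441796·0.53494·0.2706/(6·0.53204)
= 0.02003

Final: 0.02003


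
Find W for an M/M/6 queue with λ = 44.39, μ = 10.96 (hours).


a = 4.0502; ρ = 0.6750; P₀ = 0.015752
Lq = P₀·a^c·ρ/(c!(1−ρ)²) = 0.61728
Wq = Lq/λ = 0.61728/44.39 = 0.01391 hr
W = Wq + 1/μ = 0.01391 + 0.09124 = 0.10515 hr

Final: 0.10515 hr


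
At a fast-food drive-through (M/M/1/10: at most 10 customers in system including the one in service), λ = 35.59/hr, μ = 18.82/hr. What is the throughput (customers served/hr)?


ρ = 1.8911; P_K = (1−ρ)ρ^10/(1−ρ^11) = 0.471626
λ_eff = λ(1 − P_K) = 35.59·(1 − 0.471626) = 35.59·0.528374 = 18.8048 /hr

Final: 18.8048 /hr


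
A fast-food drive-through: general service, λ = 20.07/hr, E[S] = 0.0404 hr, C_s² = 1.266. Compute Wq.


ρ = λ·E[S] = 20.07·0.0404 = 0.8108
E[S²] = E[S]²(1+C_s²) = 0.0404²·(1+1.266) = 0.003698
Wq = λ·E[S²]/(2(1−ρ)) = 20.07·0.003698/(2·0.1892) = 0.19619 hr

Final: 0.19619 hr


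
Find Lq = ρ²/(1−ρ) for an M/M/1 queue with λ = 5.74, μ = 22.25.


ρ = 5.74/22.25 = 0.2580
Lq = ρ²/(1−ρ) = 0.06655/0.7420 = 0.08969

Final: 0.08969


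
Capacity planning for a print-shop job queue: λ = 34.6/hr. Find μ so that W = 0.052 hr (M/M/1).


W = 1/(μ−λ) ⇒ μ − λ = 1/W = 1/0.052 = 19.2308
μ = λ + 1/W = 34.6 + 19.2308 = 53.8308 per hr

Final: 53.8308 /hr


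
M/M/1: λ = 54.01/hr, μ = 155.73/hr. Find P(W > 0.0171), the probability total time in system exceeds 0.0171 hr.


W ~ Exponential(μ−λ) for M/M/1.
μ − λ = 155.73 − 54.01 = 101.7200
P(W > t) = e^{−(μ−λ)t} = e^{−1.7394} = 0.175624

Final: 0.175624


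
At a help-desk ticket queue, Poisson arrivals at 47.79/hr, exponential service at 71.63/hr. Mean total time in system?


W = 1/(μ−λ) = 1/(71.63 − 47.79) = 1/23.84 = 0.04195 hr

Final: 0.04195 hr


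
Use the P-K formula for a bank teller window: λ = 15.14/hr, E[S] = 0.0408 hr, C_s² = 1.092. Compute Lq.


ρ = λ·E[S] = 15.14·0.0408 = 0.6177
Lq = ρ²(1+C_s²)/(2(1−ρ)) = 0.3816·(1+1.092)/(2·0.3823)
= 0.3816·2.0920/0.7646 = 1.04403

Final: 1.04403


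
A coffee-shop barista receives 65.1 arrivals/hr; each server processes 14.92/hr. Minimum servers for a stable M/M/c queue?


Stability requires cμ > λ ⇔ c > λ/μ.
λ/μ = 65.1/14.92 = 4.3633
Minimum integer c = ⌊4.3633⌋ + 1 = 5
Check: 5·14.92 = 74.60 > 65.1, while 4·14.92 = 59.68 ≤ 65.1

Final: 5 servers


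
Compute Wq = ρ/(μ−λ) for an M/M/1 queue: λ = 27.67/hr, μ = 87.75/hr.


ρ = 27.67/87.75 = 0.3153
Wq = ρ/(μ−λ) = 0.3153/(87.75 − 27.67) = 0.3153/60.08 = 0.005248 hr

Final: 0.005248 hr


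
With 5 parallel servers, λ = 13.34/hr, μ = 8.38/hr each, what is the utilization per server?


ρ = λ/(cμ) = 13.34/(5·8.38) = 13.34/41.90 = 0.3184

Final: 0.3184


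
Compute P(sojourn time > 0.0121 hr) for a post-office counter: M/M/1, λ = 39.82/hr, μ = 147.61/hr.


W ~ Exponential(μ−λ) for M/M/1.
μ − λ = 147.61 − 39.82 = 107.7900
P(W > t) = e^{−(μ−λ)t} = e^{−1.3043} = 0.271374

Final: 0.271374


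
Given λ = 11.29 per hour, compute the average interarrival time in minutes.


Mean interarrival time = 1/λ = 1/11.29 hour = 0.08857 hour
In minutes: 0.08857 × 60 = 5.3144 min

Final: 5.3144 min


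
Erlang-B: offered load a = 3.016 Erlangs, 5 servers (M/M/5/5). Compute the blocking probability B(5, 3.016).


B(c,a) = (a^c/c!) / Σ_{k=0}^{c} a^k/k!
a^5/5! = 2.079579
Σ terms (k=0..5): 1.00000 + 3.01600 + 4.54813 + 4.57238 + 3.44758 + 2.07958 = 18.663670
B = 2.079579/18.663670 = 0.111424

Final: 0.111424


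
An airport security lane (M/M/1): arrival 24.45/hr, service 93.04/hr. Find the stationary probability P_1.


ρ = 24.45/93.04 = 0.2628
P_n = (1−ρ)·ρ^n = (1 − 0.2628)·0.2628^1 = 0.7372·0.262790 = 0.193732

Final: 0.193732


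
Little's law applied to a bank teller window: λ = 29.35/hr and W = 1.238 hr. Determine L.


L = λW = 29.35·1.238 = 36.3353

Final: 36.3353


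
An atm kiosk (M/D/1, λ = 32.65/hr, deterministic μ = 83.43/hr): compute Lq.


ρ = 32.65/83.43 = 0.3913
M/D/1: Lq = ρ²/(2(1−ρ)) = 0.1532/(2·0.6087) = 0.12581

Final: 0.12581


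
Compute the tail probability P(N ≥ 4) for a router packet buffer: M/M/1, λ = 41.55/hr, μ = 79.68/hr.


ρ = 41.55/79.68 = 0.5215
P(N ≥ n) = ρ^n = 0.5215^4 = 0.073941

Final: 0.073941


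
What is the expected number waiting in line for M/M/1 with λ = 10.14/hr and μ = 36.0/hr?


ρ = 10.14/36.0 = 0.2817
Lq = ρ²/(1−ρ) = 0.07934/0.7183 = 0.1104

Final: 0.1104


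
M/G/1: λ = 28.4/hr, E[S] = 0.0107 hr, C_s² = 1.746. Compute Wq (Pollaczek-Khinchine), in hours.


ρ = λ·E[S] = 28.4·0.0107 = 0.3039
E[S²] = E[S]²(1+C_s²) = 0.0107²·(1+1.746) = 0.0003144
Wq = λ·E[S²]/(2(1−ρ)) = 28.4·0.0003144/(2·0.6961) = 0.006413 hr

Final: 0.006413 hr


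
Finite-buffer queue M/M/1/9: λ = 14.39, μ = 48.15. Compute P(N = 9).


ρ = λ/μ = 14.39/48.15 = 0.2989
P_K = (1−ρ)ρ^K/(1−ρ^(K+1)) = (0.7011·0.00001902)/(1 − 0.000005684)
= 0.00001333/0.999994 = 0.00001333

Final: 0.00001333


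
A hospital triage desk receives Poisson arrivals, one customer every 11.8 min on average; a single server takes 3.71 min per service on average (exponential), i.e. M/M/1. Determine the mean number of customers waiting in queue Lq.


λ = 60/11.8 = 5.0847 /hr
μ = 60/3.71 = 16.1725 /hr
ρ = λ/μ = 5.0847/16.1725 = 0.3144
Lq = ρ²/(1−ρ) = 0.09885/0.6856 = 0.1442

Final: 0.1442


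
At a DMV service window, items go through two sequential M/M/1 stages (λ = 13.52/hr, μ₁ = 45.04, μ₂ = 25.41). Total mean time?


Each node sees arrival rate λ = 13.52/hr (tandem ⇒ throughput preserved).
W₁ = 1/(μ₁−λ) = 1/(45.04−13.52) = 0.03173 hr
W₂ = 1/(μ₂−λ) = 1/(25.41−13.52) = 0.08410 hr
W_total = W₁ + W₂ = 0.03173 + 0.08410 = 0.11583 hr

Final: 0.11583 hr


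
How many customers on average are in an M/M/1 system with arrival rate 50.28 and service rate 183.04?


ρ = λ/μ = 50.28/183.04 = 0.2747
L = ρ/(1−ρ) = 0.2747/(1 − 0.2747) = 0.2747/0.7253 = 0.3787

Final: 0.3787


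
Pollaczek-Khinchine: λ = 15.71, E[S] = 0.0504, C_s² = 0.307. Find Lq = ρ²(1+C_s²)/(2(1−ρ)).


ρ = λ·E[S] = 15.71·0.0504 = 0.7918
Lq = ρ²(1+C_s²)/(2(1−ρ)) = 0.6269·(1+0.307)/(2·0.2082)
= 0.6269·1.3070/0.4164 = 1.96764

Final: 1.96764


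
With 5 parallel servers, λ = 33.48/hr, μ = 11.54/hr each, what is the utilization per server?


ρ = λ/(cμ) = 33.48/(5·11.54) = 33.48/57.70 = 0.5802

Final: 0.5802


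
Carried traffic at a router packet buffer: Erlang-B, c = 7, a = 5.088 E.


B(7,5.088) = 0.126063 (Erlang-B)
Carried load = a(1 − B) = 5.088·(1 − 0.126063) = 5.088·0.873937 = 4.4466 E

Final: 4.4466 Erlangs


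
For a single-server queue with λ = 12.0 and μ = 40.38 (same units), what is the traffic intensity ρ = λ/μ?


ρ = λ/μ = 12.0/40.38 = 0.2972

Final: 0.2972


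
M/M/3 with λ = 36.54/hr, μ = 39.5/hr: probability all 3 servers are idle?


a = λ/μ = 36.54/39.5 = 0.9251; ρ = a/c = 0.3084
Σ_{k=0}^{2} a^k/k! (terms k=0..2) = 1.00000 + 0.92506 + 0.42787 = 2.35293
Tail: a^3/(3!(1−ρ)) = 0.79162/(6·0.6916) = 0.19076
P₀ = 1/(2.35293 + 0.19076) = 1/2.54369 = 0.393130

Final: 0.393130


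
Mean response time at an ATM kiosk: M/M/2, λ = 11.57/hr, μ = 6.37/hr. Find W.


a = 1.8163; ρ = 0.9082; P₀ = 0.048128
Lq = P₀·a^c·ρ/(c!(1−ρ)²) = 8.54850
Wq = Lq/λ = 8.54850/11.57 = 0.73885 hr
W = Wq + 1/μ = 0.73885 + 0.15699 = 0.89584 hr

Final: 0.89584 hr


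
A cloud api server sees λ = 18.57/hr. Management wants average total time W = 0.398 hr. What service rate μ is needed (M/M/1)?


W = 1/(μ−λ) ⇒ μ − λ = 1/W = 1/0.398 = 2.5126
μ = λ + 1/W = 18.57 + 2.5126 = 21.0826 per hr

Final: 21.0826 /hr


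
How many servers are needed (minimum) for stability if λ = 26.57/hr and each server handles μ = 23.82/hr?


Stability requires cμ > λ ⇔ c > λ/μ.
λ/μ = 26.57/23.82 = 1.1154
Minimum integer c = ⌊1.1154⌋ + 1 = 2
Check: 2·23.82 = 47.64 > 26.57, while 1·23.82 = 23.82 ≤ 26.57

Final: 2 servers


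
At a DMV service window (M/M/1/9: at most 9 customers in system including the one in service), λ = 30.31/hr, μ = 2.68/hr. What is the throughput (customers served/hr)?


ρ = 11.3097; P_K = (1−ρ)ρ^9/(1−ρ^10) = 0.911580
λ_eff = λ(1 − P_K) = 30.31·(1 − 0.911580) = 30.31·0.088420 = 2.6800 /hr

Final: 2.6800 /hr


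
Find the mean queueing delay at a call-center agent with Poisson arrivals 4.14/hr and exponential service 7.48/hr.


ρ = 4.14/7.48 = 0.5535
Wq = ρ/(μ−λ) = 0.5535/(7.48 − 4.14) = 0.5535/3.34 = 0.1657 hr

Final: 0.1657 hr


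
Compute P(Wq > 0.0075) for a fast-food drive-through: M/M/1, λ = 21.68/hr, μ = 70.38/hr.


ρ = 21.68/70.38 = 0.3080
P(Wq > t) = ρ·e^{−(μ−λ)t} = 0.3080·e^{−0.3652}
= 0.3080·0.694023 = 0.213788

Final: 0.213788


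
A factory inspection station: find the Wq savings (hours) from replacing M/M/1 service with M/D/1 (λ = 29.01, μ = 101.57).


ρ = 29.01/101.57 = 0.2856
Wq(M/M/1) = ρ/(μ−λ) = 0.2856/72.56 = 0.003936 hr
Wq(M/D/1) = ρ/(2(μ−λ)) = 0.001968 hr
Savings = 0.003936 − 0.001968 = 0.001968 hr

Final: 0.001968 hr


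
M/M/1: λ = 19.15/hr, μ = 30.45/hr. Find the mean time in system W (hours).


W = 1/(μ−λ) = 1/(30.45 − 19.15) = 1/11.30 = 0.08850 hr

Final: 0.08850 hr


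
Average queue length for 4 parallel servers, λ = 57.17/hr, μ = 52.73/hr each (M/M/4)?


a = λ/μ = 1.0842; ρ = a/4 = 0.2711
P₀ = 0.337456
Lq = P₀·a^c·ρ / (c!·(1−ρ)²) = 0.337456·1.38179·0.2711/(24·0.53137)
= 0.009911

Final: 0.009911


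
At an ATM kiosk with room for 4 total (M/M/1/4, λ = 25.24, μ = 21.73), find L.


ρ = 25.24/21.73 = 1.1615
L = ρ[1 − (K+1)ρ^K + Kρ^(K+1)] / [(1−ρ)(1−ρ^(K+1))]
Numerator: 1.1615·(1 − 5·1.820197 + 4·2.114210) = 0.413333
Denominator: (-0.1615)·(-1.114210) = 0.179976
L = 0.413333/0.179976 = 2.2966

Final: 2.2966


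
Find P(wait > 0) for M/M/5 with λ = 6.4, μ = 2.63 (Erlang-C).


a = λ/μ = 2.4335; ρ = a/5 = 0.4867
P₀ = 0.085892 (from M/M/c formula)
C(c,a) = [a^c/(c!(1−ρ))]·P₀ = [85.33381/(120·0.5133)]·0.085892
= 1.38536·0.085892 = 0.118991

Final: 0.118991


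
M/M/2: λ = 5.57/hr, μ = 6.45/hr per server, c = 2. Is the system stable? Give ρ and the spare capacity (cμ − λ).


Total capacity cμ = 2·6.45 = 12.90/hr
ρ = λ/(cμ) = 5.57/12.90 = 0.4318
Stable ⇔ ρ < 1: YES
Spare capacity = cμ − λ = 12.90 − 5.57 = 7.33/hr

Final: ρ = 0.4318; stable; margin = 7.33/hr


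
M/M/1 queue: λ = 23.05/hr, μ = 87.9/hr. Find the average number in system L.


ρ = λ/μ = 23.05/87.9 = 0.2622
L = ρ/(1−ρ) = 0.2622/(1 − 0.2622) = 0.2622/0.7378 = 0.3554

Final: 0.3554


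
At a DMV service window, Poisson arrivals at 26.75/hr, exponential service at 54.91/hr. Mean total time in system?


W = 1/(μ−λ) = 1/(54.91 − 26.75) = 1/28.16 = 0.03551 hr

Final: 0.03551 hr


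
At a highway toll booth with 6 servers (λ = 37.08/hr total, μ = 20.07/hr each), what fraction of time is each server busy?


ρ = λ/(cμ) = 37.08/(6·20.07) = 37.08/120.42 = 0.3079

Final: 0.3079


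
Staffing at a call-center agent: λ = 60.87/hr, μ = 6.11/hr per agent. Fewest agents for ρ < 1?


Stability requires cμ > λ ⇔ c > λ/μ.
λ/μ = 60.87/6.11 = 9.9624
Minimum integer c = ⌊9.9624⌋ + 1 = 10
Check: 10·6.11 = 61.10 > 60.87, while 9·6.11 = 54.99 ≤ 60.87

Final: 10 servers


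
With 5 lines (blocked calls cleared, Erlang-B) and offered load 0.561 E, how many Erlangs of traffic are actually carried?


B(5,0.561) = 0.0002642 (Erlang-B)
Carried load = a(1 − B) = 0.561·(1 − 0.0002642) = 0.561·0.999736 = 0.5609 E

Final: 0.5609 Erlangs


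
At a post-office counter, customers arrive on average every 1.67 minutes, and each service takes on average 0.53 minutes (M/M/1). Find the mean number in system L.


λ = 60/1.67 = 35.9281 /hr
μ = 60/0.53 = 113.2075 /hr
ρ = λ/μ = 35.9281/113.2075 = 0.3174
L = ρ/(1−ρ) = 0.3174/0.6826 = 0.4649

Final: 0.4649


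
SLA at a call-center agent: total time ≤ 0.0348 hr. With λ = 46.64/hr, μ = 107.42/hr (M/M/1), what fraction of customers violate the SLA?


W ~ Exponential(μ−λ) for M/M/1.
μ − λ = 107.42 − 46.64 = 60.7800
P(W > t) = e^{−(μ−λ)t} = e^{−2.1151} = 0.120616

Final: 0.120616


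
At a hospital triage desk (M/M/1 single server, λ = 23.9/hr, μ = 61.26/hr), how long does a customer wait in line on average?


ρ = 23.9/61.26 = 0.3901
Wq = ρ/(μ−λ) = 0.3901/(61.26 − 23.9) = 0.3901/37.36 = 0.01044 hr

Final: 0.01044 hr


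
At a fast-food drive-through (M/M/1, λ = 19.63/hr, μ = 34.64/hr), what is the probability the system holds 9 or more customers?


ρ = 19.63/34.64 = 0.5667
P(N ≥ n) = ρ^n = 0.5667^9 = 0.006027

Final: 0.006027


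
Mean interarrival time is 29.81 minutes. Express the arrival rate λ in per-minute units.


λ = 1/(interarrival time) in consistent units.
1 minute = 1 min, so λ = 1/29.81 = 0.03355 per minute

Final: 0.03355 /min


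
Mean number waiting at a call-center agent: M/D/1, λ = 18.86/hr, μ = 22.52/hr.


ρ = 18.86/22.52 = 0.8375
M/D/1: Lq = ρ²/(2(1−ρ)) = 0.7014/(2·0.1625) = 2.15776

Final: 2.15776


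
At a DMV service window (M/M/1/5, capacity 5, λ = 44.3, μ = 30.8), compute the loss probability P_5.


ρ = λ/μ = 44.3/30.8 = 1.4383
P_K = (1−ρ)ρ^K/(1−ρ^(K+1)) = (-0.4383·6.155524)/(1 − 8.853563)
= -2.698038/-7.853563 = 0.343543

Final: 0.343543


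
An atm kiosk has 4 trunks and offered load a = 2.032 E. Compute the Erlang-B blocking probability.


B(c,a) = (a^c/c!) / Σ_{k=0}^{c} a^k/k!
a^4/4! = 0.710368
Σ terms (k=0..4): 1.00000 + 2.03200 + 2.06451 + 1.39836 + 0.71037 = 7.205243
B = 0.710368/7.205243 = 0.098590

Final: 0.098590


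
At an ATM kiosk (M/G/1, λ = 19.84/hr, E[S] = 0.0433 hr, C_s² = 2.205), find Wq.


ρ = λ·E[S] = 19.84·0.0433 = 0.8591
E[S²] = E[S]²(1+C_s²) = 0.0433²·(1+2.205) = 0.006009
Wq = λ·E[S²]/(2(1−ρ)) = 19.84·0.006009/(2·0.1409) = 0.42298 hr

Final: 0.42298 hr


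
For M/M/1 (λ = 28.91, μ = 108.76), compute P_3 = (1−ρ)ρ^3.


ρ = 28.91/108.76 = 0.2658
P_n = (1−ρ)·ρ^n = (1 − 0.2658)·0.2658^3 = 0.7342·0.018782 = 0.013789

Final: 0.013789


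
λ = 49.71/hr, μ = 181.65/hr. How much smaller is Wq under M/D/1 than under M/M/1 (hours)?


ρ = 49.71/181.65 = 0.2737
Wq(M/M/1) = ρ/(μ−λ) = 0.2737/131.94 = 0.002074 hr
Wq(M/D/1) = ρ/(2(μ−λ)) = 0.001037 hr
Savings = 0.002074 − 0.001037 = 0.001037 hr

Final: 0.001037 hr


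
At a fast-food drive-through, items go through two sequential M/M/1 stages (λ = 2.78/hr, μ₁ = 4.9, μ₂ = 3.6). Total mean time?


Each node sees arrival rate λ = 2.78/hr (tandem ⇒ throughput preserved).
W₁ = 1/(μ₁−λ) = 1/(4.9−2.78) = 0.47170 hr
W₂ = 1/(μ₂−λ) = 1/(3.6−2.78) = 1.21951 hr
W_total = W₁ + W₂ = 0.47170 + 1.21951 = 1.69121 hr

Final: 1.69121 hr


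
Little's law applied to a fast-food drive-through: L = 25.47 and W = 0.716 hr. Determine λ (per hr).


λ = L/W = 25.47/0.716 = 35.5726 /hr

Final: 35.5726 /hr


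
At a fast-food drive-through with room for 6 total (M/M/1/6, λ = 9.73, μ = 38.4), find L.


ρ = 9.73/38.4 = 0.2534
L = ρ[1 − (K+1)ρ^K + Kρ^(K+1)] / [(1−ρ)(1−ρ^(K+1))]
Numerator: 0.2534·(1 − 7·0.0002647 + 6·0.00006706) = 0.253018
Denominator: (0.7466)·(0.999933) = 0.746565
L = 0.253018/0.746565 = 0.3389

Final: 0.3389


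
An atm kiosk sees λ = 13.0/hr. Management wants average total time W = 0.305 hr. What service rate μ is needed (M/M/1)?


W = 1/(μ−λ) ⇒ μ − λ = 1/W = 1/0.305 = 3.2787
μ = λ + 1/W = 13.0 + 3.2787 = 16.2787 per hr

Final: 16.2787 /hr


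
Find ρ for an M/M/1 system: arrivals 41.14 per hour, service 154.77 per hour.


ρ = λ/μ = 41.14/154.77 = 0.2658

Final: 0.2658


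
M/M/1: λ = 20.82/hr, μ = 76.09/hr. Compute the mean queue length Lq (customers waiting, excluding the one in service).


ρ = 20.82/76.09 = 0.2736
Lq = ρ²/(1−ρ) = 0.07487/0.7264 = 0.1031

Final: 0.1031


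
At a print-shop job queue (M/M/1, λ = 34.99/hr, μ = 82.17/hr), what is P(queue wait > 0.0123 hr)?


ρ = 34.99/82.17 = 0.4258
P(Wq > t) = ρ·e^{−(μ−λ)t} = 0.4258·e^{−0.5803}
= 0.4258·0.559723 = 0.238344

Final: 0.238344


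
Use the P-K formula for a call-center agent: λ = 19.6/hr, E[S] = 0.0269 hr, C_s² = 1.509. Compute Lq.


ρ = λ·E[S] = 19.6·0.0269 = 0.5272
Lq = ρ²(1+C_s²)/(2(1−ρ)) = 0.2780·(1+1.509)/(2·0.4728)
= 0.2780·2.5090/0.9455 = 0.73764

Final: 0.73764


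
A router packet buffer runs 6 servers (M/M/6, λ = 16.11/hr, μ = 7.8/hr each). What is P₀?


a = λ/μ = 16.11/7.8 = 2.0654; ρ = a/c = 0.3442
Σ_{k=0}^{5} a^k/k! (terms k=0..5) = 1.00000 + 2.06538 + 2.13291 + 1.46842 + 0.75822 + 0.31320 = 7.73813
Tail: a^6/(6!(1−ρ)) = 77.62572/(720·0.6558) = 0.16441
P₀ = 1/(7.73813 + 0.16441) = 1/7.90254 = 0.126542

Final: 0.126542


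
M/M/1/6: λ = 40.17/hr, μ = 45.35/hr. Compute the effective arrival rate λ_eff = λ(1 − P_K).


ρ = 0.8858; P_K = (1−ρ)ρ^6/(1−ρ^7) = 0.096422
λ_eff = λ(1 − P_K) = 40.17·(1 − 0.096422) = 40.17·0.903578 = 36.2967 /hr

Final: 36.2967 /hr


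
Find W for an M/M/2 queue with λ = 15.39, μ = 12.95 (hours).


a = 1.1884; ρ = 0.5942; P₀ = 0.254541
Lq = P₀·a^c·ρ/(c!(1−ρ)²) = 0.64863
Wq = Lq/λ = 0.64863/15.39 = 0.04215 hr
W = Wq + 1/μ = 0.04215 + 0.07722 = 0.11937 hr

Final: 0.11937 hr


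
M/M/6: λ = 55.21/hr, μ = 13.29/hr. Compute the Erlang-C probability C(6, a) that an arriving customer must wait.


a = λ/μ = 4.1543; ρ = a/6 = 0.6924
P₀ = 0.013955 (from M/M/c formula)
C(c,a) = [a^c/(c!(1−ρ))]·P₀ = [5139.92281/(720·0.3076)]·0.013955
= 23.20613·0.013955 = 0.323844

Final: 0.323844


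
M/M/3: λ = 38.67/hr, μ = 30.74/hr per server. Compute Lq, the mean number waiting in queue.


a = λ/μ = 1.2580; ρ = a/3 = 0.4193
P₀ = 0.276198
Lq = P₀·a^c·ρ / (c!·(1−ρ)²) = 0.276198·1.99072·0.4193/(6·0.33719)
= 0.11396

Final: 0.11396


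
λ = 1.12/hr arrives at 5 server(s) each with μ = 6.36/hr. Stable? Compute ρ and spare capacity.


Total capacity cμ = 5·6.36 = 31.80/hr
ρ = λ/(cμ) = 1.12/31.80 = 0.03522
Stable ⇔ ρ < 1: YES
Spare capacity = cμ − λ = 31.80 − 1.12 = 30.68/hr

Final: ρ = 0.03522; stable; margin = 30.68/hr


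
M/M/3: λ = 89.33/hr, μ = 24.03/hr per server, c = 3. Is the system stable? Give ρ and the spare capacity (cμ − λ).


Total capacity cμ = 3·24.03 = 72.09/hr
ρ = λ/(cμ) = 89.33/72.09 = 1.2391
Stable ⇔ ρ < 1: NO
Spare capacity = cμ − λ = 72.09 − 89.33 = -17.24/hr

Final: ρ = 1.2391; unstable; margin = -17.24/hr


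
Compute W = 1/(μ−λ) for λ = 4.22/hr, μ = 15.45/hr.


W = 1/(μ−λ) = 1/(15.45 − 4.22) = 1/11.23 = 0.08905 hr

Final: 0.08905 hr


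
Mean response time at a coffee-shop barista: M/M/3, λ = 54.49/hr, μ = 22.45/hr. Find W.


a = 2.4272; ρ = 0.8091; P₀ = 0.053040
Lq = P₀·a^c·ρ/(c!(1−ρ)²) = 2.80496
Wq = Lq/λ = 2.80496/54.49 = 0.05148 hr
W = Wq + 1/μ = 0.05148 + 0.04454 = 0.09602 hr

Final: 0.09602 hr


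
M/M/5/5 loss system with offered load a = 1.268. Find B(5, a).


B(c,a) = (a^c/c!) / Σ_{k=0}^{c} a^k/k!
a^5/5! = 0.027316
Σ terms (k=0..5): 1.00000 + 1.26800 + 0.80391 + 0.33979 + 0.10771 + 0.02732 = 3.546727
B = 0.027316/3.546727 = 0.007702

Final: 0.007702


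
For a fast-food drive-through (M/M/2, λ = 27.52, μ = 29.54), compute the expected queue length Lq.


a = λ/μ = 0.9316; ρ = a/2 = 0.4658
P₀ = 0.364434
Lq = P₀·a^c·ρ / (c!·(1−ρ)²) = 0.364434·0.86791·0.4658/(2·0.28536)
= 0.25815

Final: 0.25815


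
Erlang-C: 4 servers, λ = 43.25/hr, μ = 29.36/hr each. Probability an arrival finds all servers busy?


a = λ/μ = 1.4731; ρ = a/4 = 0.3683
P₀ = 0.227198 (from M/M/c formula)
C(c,a) = [a^c/(c!(1−ρ))]·P₀ = [4.70891/(24·0.6317)]·0.227198
= 0.31058·0.227198 = 0.070564

Final: 0.070564


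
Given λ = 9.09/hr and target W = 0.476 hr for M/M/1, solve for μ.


W = 1/(μ−λ) ⇒ μ − λ = 1/W = 1/0.476 = 2.1008
μ = λ + 1/W = 9.09 + 2.1008 = 11.1908 per hr

Final: 11.1908 /hr


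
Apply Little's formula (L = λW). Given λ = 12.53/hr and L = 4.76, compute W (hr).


W = L/λ = 4.76/12.53 = 0.3799 hr

Final: 0.3799 hr


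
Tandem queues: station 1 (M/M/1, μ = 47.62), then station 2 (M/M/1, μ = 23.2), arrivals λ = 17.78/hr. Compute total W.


Each node sees arrival rate λ = 17.78/hr (tandem ⇒ throughput preserved).
W₁ = 1/(μ₁−λ) = 1/(47.62−17.78) = 0.03351 hr
W₂ = 1/(μ₂−λ) = 1/(23.2−17.78) = 0.18450 hr
W_total = W₁ + W₂ = 0.03351 + 0.18450 = 0.21801 hr

Final: 0.21801 hr


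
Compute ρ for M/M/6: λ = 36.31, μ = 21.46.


ρ = λ/(cμ) = 36.31/(6·21.46) = 36.31/128.76 = 0.2820

Final: 0.2820


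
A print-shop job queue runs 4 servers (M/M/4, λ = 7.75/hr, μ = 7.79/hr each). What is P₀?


a = λ/μ = 7.75/7.79 = 0.9949; ρ = a/c = 0.2487
Σ_{k=0}^{3} a^k/k! (terms k=0..3) = 1.00000 + 0.99487 + 0.49488 + 0.16411 = 2.65386
Tail: a^4/(4!(1−ρ)) = 0.97962/(24·0.7513) = 0.05433
P₀ = 1/(2.65386 + 0.05433) = 1/2.70819 = 0.369251

Final: 0.369251


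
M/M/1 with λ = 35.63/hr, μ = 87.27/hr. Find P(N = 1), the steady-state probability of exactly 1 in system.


ρ = 35.63/87.27 = 0.4083
P_n = (1−ρ)·ρ^n = (1 − 0.4083)·0.4083^1 = 0.5917·0.408273 = 0.241586

Final: 0.241586


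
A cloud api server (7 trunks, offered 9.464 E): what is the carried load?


B(7,9.464) = 0.384326 (Erlang-B)
Carried load = a(1 − B) = 9.464·(1 − 0.384326) = 9.464·0.615674 = 5.8267 E

Final: 5.8267 Erlangs


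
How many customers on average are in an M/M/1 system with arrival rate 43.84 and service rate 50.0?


ρ = λ/μ = 43.84/50.0 = 0.8768
L = ρ/(1−ρ) = 0.8768/(1 − 0.8768) = 0.8768/0.1232 = 7.1169

Final: 7.1169


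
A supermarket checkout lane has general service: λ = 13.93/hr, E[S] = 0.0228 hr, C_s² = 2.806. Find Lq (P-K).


ρ = λ·E[S] = 13.93·0.0228 = 0.3176
Lq = ρ²(1+C_s²)/(2(1−ρ)) = 0.1009·(1+2.806)/(2·0.6824)
= 0.1009·3.8060/1.3648 = 0.28130

Final: 0.28130


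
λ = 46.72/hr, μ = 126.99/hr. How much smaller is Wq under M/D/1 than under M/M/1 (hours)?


ρ = 46.72/126.99 = 0.3679
Wq(M/M/1) = ρ/(μ−λ) = 0.3679/80.27 = 0.004583 hr
Wq(M/D/1) = ρ/(2(μ−λ)) = 0.002292 hr
Savings = 0.004583 − 0.002292 = 0.002292 hr

Final: 0.002292 hr


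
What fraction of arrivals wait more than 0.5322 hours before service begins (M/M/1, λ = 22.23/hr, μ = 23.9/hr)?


ρ = 22.23/23.9 = 0.9301
P(Wq > t) = ρ·e^{−(μ−λ)t} = 0.9301·e^{−0.8888}
= 0.9301·0.411160 = 0.382430

Final: 0.382430


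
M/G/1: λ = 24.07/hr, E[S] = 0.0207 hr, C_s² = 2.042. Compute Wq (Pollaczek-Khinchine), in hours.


ρ = λ·E[S] = 24.07·0.0207 = 0.4982
E[S²] = E[S]²(1+C_s²) = 0.0207²·(1+2.042) = 0.001303
Wq = λ·E[S²]/(2(1−ρ)) = 24.07·0.001303/(2·0.5018) = 0.03126 hr

Final: 0.03126 hr


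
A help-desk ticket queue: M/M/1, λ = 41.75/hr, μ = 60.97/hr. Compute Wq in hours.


ρ = 41.75/60.97 = 0.6848
Wq = ρ/(μ−λ) = 0.6848/(60.97 − 41.75) = 0.6848/19.22 = 0.03563 hr

Final: 0.03563 hr


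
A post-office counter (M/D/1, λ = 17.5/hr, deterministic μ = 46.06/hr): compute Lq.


ρ = 17.5/46.06 = 0.3799
M/D/1: Lq = ρ²/(2(1−ρ)) = 0.1444/(2·0.6201) = 0.11640

Final: 0.11640


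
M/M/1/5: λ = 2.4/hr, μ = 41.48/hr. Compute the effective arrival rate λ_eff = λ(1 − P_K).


ρ = 0.05786; P_K = (1−ρ)ρ^5/(1−ρ^6) = 0.0000006109
λ_eff = λ(1 − P_K) = 2.4·(1 − 0.0000006109) = 2.4·0.999999 = 2.4000 /hr

Final: 2.4000 /hr


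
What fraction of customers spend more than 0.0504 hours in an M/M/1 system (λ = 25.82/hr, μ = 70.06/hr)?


W ~ Exponential(μ−λ) for M/M/1.
μ − λ = 70.06 − 25.82 = 44.2400
P(W > t) = e^{−(μ−λ)t} = e^{−2.2297} = 0.107561

Final: 0.107561


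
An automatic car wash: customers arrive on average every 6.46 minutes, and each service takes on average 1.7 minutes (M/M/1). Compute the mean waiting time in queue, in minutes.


λ = 60/6.46 = 9.2879 /hr
μ = 60/1.7 = 35.2941 /hr
ρ = λ/μ = 9.2879/35.2941 = 0.2632
Wq = ρ/(μ−λ) = 0.2632/(35.2941−9.2879) = 0.01012 hr
In minutes: 0.01012·60 = 0.6071 min

Final: 0.6071 min


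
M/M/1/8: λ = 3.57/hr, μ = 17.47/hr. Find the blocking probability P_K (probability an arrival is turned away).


ρ = λ/μ = 3.57/17.47 = 0.2044
P_K = (1−ρ)ρ^K/(1−ρ^(K+1)) = (0.7956·0.000003041)/(1 − 0.0000006214)
= 0.000002419/0.999999 = 0.000002419

Final: 0.000002419


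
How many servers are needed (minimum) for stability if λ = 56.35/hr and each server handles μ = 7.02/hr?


Stability requires cμ > λ ⇔ c > λ/μ.
λ/μ = 56.35/7.02 = 8.0271
Minimum integer c = ⌊8.0271⌋ + 1 = 9
Check: 9·7.02 = 63.18 > 56.35, while 8·7.02 = 56.16 ≤ 56.35

Final: 9 servers


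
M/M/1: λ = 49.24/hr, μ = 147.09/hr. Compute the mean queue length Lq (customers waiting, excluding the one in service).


ρ = 49.24/147.09 = 0.3348
Lq = ρ²/(1−ρ) = 0.1121/0.6652 = 0.1685

Final: 0.1685


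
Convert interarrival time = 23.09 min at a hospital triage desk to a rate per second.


λ = 1/(interarrival time) in consistent units.
1 second = 0.0166667 min, so λ = 0.0166667/23.09 = 0.0007218 per second

Final: 0.0007218 /sec


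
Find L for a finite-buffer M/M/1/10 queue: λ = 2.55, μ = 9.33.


ρ = 2.55/9.33 = 0.2733
L = ρ[1 − (K+1)ρ^K + Kρ^(K+1)] / [(1−ρ)(1−ρ^(K+1))]
Numerator: 0.2733·(1 − 11·0.000002326 + 10·0.0000006357) = 0.273307
Denominator: (0.7267)·(0.999999) = 0.726688
L = 0.273307/0.726688 = 0.3761

Final: 0.3761


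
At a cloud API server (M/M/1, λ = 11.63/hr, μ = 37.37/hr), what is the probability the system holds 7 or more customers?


ρ = 11.63/37.37 = 0.3112
P(N ≥ n) = ρ^n = 0.3112^7 = 0.0002827

Final: 0.0002827


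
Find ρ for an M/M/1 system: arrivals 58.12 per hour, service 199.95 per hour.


ρ = λ/μ = 58.12/199.95 = 0.2907

Final: 0.2907


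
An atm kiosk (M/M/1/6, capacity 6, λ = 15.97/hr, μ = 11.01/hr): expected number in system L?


ρ = 15.97/11.01 = 1.4505
L = ρ[1 − (K+1)ρ^K + Kρ^(K+1)] / [(1−ρ)(1−ρ^(K+1))]
Numerator: 1.4505·(1 − 7·9.313343 + 6·13.508999) = 24.456289
Denominator: (-0.4505)·(-12.508999) = 5.635299
L = 24.456289/5.635299 = 4.3398

Final: 4.3398


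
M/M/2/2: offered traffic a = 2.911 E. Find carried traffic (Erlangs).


B(2,2.911) = 0.520003 (Erlang-B)
Carried load = a(1 − B) = 2.911·(1 − 0.520003) = 2.911·0.479997 = 1.3973 E

Final: 1.3973 Erlangs


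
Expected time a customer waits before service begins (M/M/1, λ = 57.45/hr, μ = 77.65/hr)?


ρ = 57.45/77.65 = 0.7399
Wq = ρ/(μ−λ) = 0.7399/(77.65 − 57.45) = 0.7399/20.20 = 0.03663 hr

Final: 0.03663 hr


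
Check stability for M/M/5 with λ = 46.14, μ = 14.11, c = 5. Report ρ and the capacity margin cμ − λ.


Total capacity cμ = 5·14.11 = 70.55/hr
ρ = λ/(cμ) = 46.14/70.55 = 0.6540
Stable ⇔ ρ < 1: YES
Spare capacity = cμ − λ = 70.55 − 46.14 = 24.41/hr

Final: ρ = 0.6540; stable; margin = 24.41/hr


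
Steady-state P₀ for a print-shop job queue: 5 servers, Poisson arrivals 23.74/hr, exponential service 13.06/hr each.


a = λ/μ = 23.74/13.06 = 1.8178; ρ = a/c = 0.3636
Σ_{k=0}^{4} a^k/k! (terms k=0..4) = 1.00000 + 1.81776 + 1.65213 + 1.00106 + 0.45492 = 5.92588
Tail: a^5/(5!(1−ρ)) = 19.84667/(120·0.6364) = 0.25986
P₀ = 1/(5.92588 + 0.25986) = 1/6.18575 = 0.161662

Final: 0.161662


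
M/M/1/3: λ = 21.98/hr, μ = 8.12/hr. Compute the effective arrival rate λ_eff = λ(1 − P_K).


ρ = 2.7069; P_K = (1−ρ)ρ^3/(1−ρ^4) = 0.642541
λ_eff = λ(1 − P_K) = 21.98·(1 − 0.642541) = 21.98·0.357459 = 7.8569 /hr

Final: 7.8569 /hr


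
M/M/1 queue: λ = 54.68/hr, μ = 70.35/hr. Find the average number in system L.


ρ = λ/μ = 54.68/70.35 = 0.7773
L = ρ/(1−ρ) = 0.7773/(1 − 0.7773) = 0.7773/0.2227 = 3.4895

Final: 3.4895


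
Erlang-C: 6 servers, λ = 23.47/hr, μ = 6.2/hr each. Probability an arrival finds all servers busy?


a = λ/μ = 3.7855; ρ = a/6 = 0.6309
P₀ = 0.021232 (from M/M/c formula)
C(c,a) = [a^c/(c!(1−ρ))]·P₀ = [2942.58082/(720·0.3691)]·0.021232
= 11.07308·0.021232 = 0.235106

Final: 0.235106


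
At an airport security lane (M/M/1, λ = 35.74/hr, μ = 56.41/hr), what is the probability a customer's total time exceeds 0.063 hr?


W ~ Exponential(μ−λ) for M/M/1.
μ − λ = 56.41 − 35.74 = 20.6700
P(W > t) = e^{−(μ−λ)t} = e^{−1.3022} = 0.271930

Final: 0.271930


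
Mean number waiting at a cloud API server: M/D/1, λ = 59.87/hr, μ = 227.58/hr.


ρ = 59.87/227.58 = 0.2631
M/D/1: Lq = ρ²/(2(1−ρ)) = 0.06921/(2·0.7369) = 0.04696

Final: 0.04696


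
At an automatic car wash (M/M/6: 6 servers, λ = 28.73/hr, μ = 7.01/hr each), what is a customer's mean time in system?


a = 4.0984; ρ = 0.6831; P₀ = 0.014896
Lq = P₀·a^c·ρ/(c!(1−ρ)²) = 0.66679
Wq = Lq/λ = 0.66679/28.73 = 0.02321 hr
W = Wq + 1/μ = 0.02321 + 0.14265 = 0.16586 hr

Final: 0.16586 hr


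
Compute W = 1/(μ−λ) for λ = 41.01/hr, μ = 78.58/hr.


W = 1/(μ−λ) = 1/(78.58 − 41.01) = 1/37.57 = 0.02662 hr

Final: 0.02662 hr


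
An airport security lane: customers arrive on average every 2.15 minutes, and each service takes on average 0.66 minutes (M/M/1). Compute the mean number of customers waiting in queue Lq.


λ = 60/2.15 = 27.9070 /hr
μ = 60/0.66 = 90.9091 /hr
ρ = λ/μ = 27.9070/90.9091 = 0.3070
Lq = ρ²/(1−ρ) = 0.09423/0.6930 = 0.1360

Final: 0.1360


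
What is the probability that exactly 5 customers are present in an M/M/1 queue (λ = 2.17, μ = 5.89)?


ρ = 2.17/5.89 = 0.3684
P_n = (1−ρ)·ρ^n = (1 − 0.3684)·0.3684^5 = 0.6316·0.006788 = 0.004287

Final: 0.004287


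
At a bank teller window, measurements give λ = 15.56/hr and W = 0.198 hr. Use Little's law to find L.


L = λW = 15.56·0.198 = 3.0809

Final: 3.0809


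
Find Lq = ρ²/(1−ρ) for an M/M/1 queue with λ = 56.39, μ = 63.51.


ρ = 56.39/63.51 = 0.8879
Lq = ρ²/(1−ρ) = 0.7884/0.1121 = 7.0321

Final: 7.0321


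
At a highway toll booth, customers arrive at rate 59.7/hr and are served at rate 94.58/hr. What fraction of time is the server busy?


ρ = λ/μ = 59.7/94.58 = 0.6312

Final: 0.6312


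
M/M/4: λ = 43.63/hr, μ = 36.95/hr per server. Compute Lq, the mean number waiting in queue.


a = λ/μ = 1.1808; ρ = a/4 = 0.2952
P₀ = 0.306071
Lq = P₀·a^c·ρ / (c!·(1−ρ)²) = 0.306071·1.94394·0.2952/(24·0.49675)
= 0.01473

Final: 0.01473


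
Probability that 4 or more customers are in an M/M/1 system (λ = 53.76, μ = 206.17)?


ρ = 53.76/206.17 = 0.2608
P(N ≥ n) = ρ^n = 0.2608^4 = 0.004623

Final: 0.004623


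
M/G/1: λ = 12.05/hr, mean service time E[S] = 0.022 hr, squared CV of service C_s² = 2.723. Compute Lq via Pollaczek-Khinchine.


ρ = λ·E[S] = 12.05·0.022 = 0.2651
Lq = ρ²(1+C_s²)/(2(1−ρ)) = 0.07028·(1+2.723)/(2·0.7349)
= 0.07028·3.7230/1.4698 = 0.17801

Final: 0.17801


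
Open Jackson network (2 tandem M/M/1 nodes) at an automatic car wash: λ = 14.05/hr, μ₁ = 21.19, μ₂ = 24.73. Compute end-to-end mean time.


Each node sees arrival rate λ = 14.05/hr (tandem ⇒ throughput preserved).
W₁ = 1/(μ₁−λ) = 1/(21.19−14.05) = 0.14006 hr
W₂ = 1/(μ₂−λ) = 1/(24.73−14.05) = 0.09363 hr
W_total = W₁ + W₂ = 0.14006 + 0.09363 = 0.23369 hr

Final: 0.23369 hr


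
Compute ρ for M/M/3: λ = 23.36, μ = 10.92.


ρ = λ/(cμ) = 23.36/(3·10.92) = 23.36/32.76 = 0.7131

Final: 0.7131


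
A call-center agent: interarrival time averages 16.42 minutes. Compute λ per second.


λ = 1/(interarrival time) in consistent units.
1 second = 0.0166667 min, so λ = 0.0166667/16.42 = 0.001015 per second

Final: 0.001015 /sec


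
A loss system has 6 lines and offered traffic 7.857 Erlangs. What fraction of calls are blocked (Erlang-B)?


B(c,a) = (a^c/c!) / Σ_{k=0}^{c} a^k/k!
a^6/6! = 326.744302
Σ terms (k=0..6): 1.00000 + 7.85700 + 30.86622 + 80.83864 + 158.78730 + 249.51837 + 326.74430 = 855.611838
B = 326.744302/855.611838 = 0.381884

Final: 0.381884


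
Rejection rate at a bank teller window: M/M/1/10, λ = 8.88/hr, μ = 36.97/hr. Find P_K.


ρ = λ/μ = 8.88/36.97 = 0.2402
P_K = (1−ρ)ρ^K/(1−ρ^(K+1)) = (0.7598·0.0000006392)/(1 − 0.0000001535)
= 0.0000004857/1.000000 = 0.0000004857

Final: 0.0000004857


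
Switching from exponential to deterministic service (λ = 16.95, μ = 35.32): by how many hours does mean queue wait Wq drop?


ρ = 16.95/35.32 = 0.4799
Wq(M/M/1) = ρ/(μ−λ) = 0.4799/18.37 = 0.02612 hr
Wq(M/D/1) = ρ/(2(μ−λ)) = 0.01306 hr
Savings = 0.02612 − 0.01306 = 0.01306 hr

Final: 0.01306 hr


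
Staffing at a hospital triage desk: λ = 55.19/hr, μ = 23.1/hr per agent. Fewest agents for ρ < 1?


Stability requires cμ > λ ⇔ c > λ/μ.
λ/μ = 55.19/23.1 = 2.3892
Minimum integer c = ⌊2.3892⌋ + 1 = 3
Check: 3·23.1 = 69.30 > 55.19, while 2·23.1 = 46.20 ≤ 55.19

Final: 3 servers


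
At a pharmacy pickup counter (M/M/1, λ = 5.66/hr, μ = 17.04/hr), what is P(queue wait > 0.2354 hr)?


ρ = 5.66/17.04 = 0.3322
P(Wq > t) = ρ·e^{−(μ−λ)t} = 0.3322·e^{−2.6789}
= 0.3322·0.068642 = 0.022800

Final: 0.022800


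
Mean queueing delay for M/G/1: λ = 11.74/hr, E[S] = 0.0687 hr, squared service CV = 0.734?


ρ = λ·E[S] = 11.74·0.0687 = 0.8065
E[S²] = E[S]²(1+C_s²) = 0.0687²·(1+0.734) = 0.008184
Wq = λ·E[S²]/(2(1−ρ)) = 11.74·0.008184/(2·0.1935) = 0.24832 hr

Final: 0.24832 hr


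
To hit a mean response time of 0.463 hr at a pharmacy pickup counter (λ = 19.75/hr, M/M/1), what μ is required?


W = 1/(μ−λ) ⇒ μ − λ = 1/W = 1/0.463 = 2.1598
μ = λ + 1/W = 19.75 + 2.1598 = 21.9098 per hr

Final: 21.9098 /hr


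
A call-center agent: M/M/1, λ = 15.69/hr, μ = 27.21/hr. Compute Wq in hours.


ρ = 15.69/27.21 = 0.5766
Wq = ρ/(μ−λ) = 0.5766/(27.21 − 15.69) = 0.5766/11.52 = 0.05005 hr

Final: 0.05005 hr


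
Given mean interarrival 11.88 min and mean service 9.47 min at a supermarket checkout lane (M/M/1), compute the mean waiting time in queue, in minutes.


λ = 60/11.88 = 5.0505 /hr
μ = 60/9.47 = 6.3358 /hr
ρ = λ/μ = 5.0505/6.3358 = 0.7971
Wq = ρ/(μ−λ) = 0.7971/(6.3358−5.0505) = 0.62020 hr
In minutes: 0.62020·60 = 37.212 min

Final: 37.212 min


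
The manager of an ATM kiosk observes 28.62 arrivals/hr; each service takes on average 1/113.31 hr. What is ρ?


ρ = λ/μ = 28.62/113.31 = 0.2526

Final: 0.2526


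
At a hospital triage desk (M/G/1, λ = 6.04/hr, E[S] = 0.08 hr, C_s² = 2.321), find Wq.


ρ = λ·E[S] = 6.04·0.08 = 0.4832
E[S²] = E[S]²(1+C_s²) = 0.08²·(1+2.321) = 0.021254
Wq = λ·E[S²]/(2(1−ρ)) = 6.04·0.021254/(2·0.5168) = 0.12420 hr

Final: 0.12420 hr


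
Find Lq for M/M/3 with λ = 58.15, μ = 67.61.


a = λ/μ = 0.8601; ρ = a/3 = 0.2867
P₀ = 0.420414
Lq = P₀·a^c·ρ / (c!·(1−ρ)²) = 0.420414·0.63623·0.2867/(6·0.50881)
= 0.02512

Final: 0.02512


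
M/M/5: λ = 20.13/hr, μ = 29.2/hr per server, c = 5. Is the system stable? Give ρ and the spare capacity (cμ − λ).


Total capacity cμ = 5·29.2 = 146.00/hr
ρ = λ/(cμ) = 20.13/146.00 = 0.1379
Stable ⇔ ρ < 1: YES
Spare capacity = cμ − λ = 146.00 − 20.13 = 125.87/hr

Final: ρ = 0.1379; stable; margin = 125.87/hr


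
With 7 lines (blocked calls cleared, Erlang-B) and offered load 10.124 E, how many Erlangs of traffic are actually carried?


B(7,10.124) = 0.414529 (Erlang-B)
Carried load = a(1 − B) = 10.124·(1 − 0.414529) = 10.124·0.585471 = 5.9273 E

Final: 5.9273 Erlangs


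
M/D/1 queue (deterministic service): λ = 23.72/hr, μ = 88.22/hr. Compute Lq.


ρ = 23.72/88.22 = 0.2689
M/D/1: Lq = ρ²/(2(1−ρ)) = 0.07229/(2·0.7311) = 0.04944

Final: 0.04944


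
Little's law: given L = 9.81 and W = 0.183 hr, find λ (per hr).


λ = L/W = 9.81/0.183 = 53.6066 /hr

Final: 53.6066 /hr


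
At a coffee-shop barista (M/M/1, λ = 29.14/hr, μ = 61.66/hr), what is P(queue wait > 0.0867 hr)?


ρ = 29.14/61.66 = 0.4726
P(Wq > t) = ρ·e^{−(μ−λ)t} = 0.4726·e^{−2.8195}
= 0.4726·0.059637 = 0.028184

Final: 0.028184


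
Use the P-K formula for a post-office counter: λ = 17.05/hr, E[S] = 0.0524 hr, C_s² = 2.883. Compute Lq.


ρ = λ·E[S] = 17.05·0.0524 = 0.8934
Lq = ρ²(1+C_s²)/(2(1−ρ)) = 0.7982·(1+2.883)/(2·0.1066)
= 0.7982·3.8830/0.2132 = 14.54029

Final: 14.54029


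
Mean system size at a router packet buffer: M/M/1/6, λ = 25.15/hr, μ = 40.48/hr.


ρ = 25.15/40.48 = 0.6213
L = ρ[1 − (K+1)ρ^K + Kρ^(K+1)] / [(1−ρ)(1−ρ^(K+1))]
Numerator: 0.6213·(1 − 7·0.057516 + 6·0.035734) = 0.504364
Denominator: (0.3787)·(0.964266) = 0.365173
L = 0.504364/0.365173 = 1.3812

Final: 1.3812


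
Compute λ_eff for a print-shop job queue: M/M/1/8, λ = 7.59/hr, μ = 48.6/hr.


ρ = 0.1562; P_K = (1−ρ)ρ^8/(1−ρ^9) = 0.0000002986
λ_eff = λ(1 − P_K) = 7.59·(1 − 0.0000002986) = 7.59·1.000000 = 7.5900 /hr

Final: 7.5900 /hr


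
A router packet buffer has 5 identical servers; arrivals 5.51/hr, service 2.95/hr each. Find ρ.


ρ = λ/(cμ) = 5.51/(5·2.95) = 5.51/14.75 = 0.3736

Final: 0.3736


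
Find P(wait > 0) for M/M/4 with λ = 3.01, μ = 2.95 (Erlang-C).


a = λ/μ = 1.0203; ρ = a/4 = 0.2551
P₀ = 0.359899 (from M/M/c formula)
C(c,a) = [a^c/(c!(1−ρ))]·P₀ = [1.08387/(24·0.7449)]·0.359899
= 0.06063·0.359899 = 0.021819

Final: 0.021819
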